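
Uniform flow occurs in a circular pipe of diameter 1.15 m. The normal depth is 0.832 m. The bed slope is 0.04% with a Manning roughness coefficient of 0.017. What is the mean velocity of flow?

V = 0.578 m/s

For a circular section of diameter D = 1.15 m at depth y = 0.832 m, the central angle is θ = 2 arccos(1 − 2y/D) = 4.068 rad. Then A = (D²/8)(θ − sin θ) = 0.8047 m² and P = Dθ/2 = 2.339 m.
Hydraulic radius R = A/P = 0.8047/2.339 = 0.344 m.
From Manning's equation, V = (1/n) R^(2/3) S^(1/2) = (1/0.017) × 0.344^(2/3) × 0.0004^(1/2) = 0.578 m/s.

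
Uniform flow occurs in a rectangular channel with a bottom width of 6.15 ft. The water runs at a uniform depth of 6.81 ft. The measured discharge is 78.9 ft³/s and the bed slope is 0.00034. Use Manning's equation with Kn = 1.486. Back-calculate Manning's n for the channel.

Flow area A = b·y = 6.15 × 6.81 = 41.88 ft². Wetted perimeter P = b + 2y = 6.15 + 2×6.81 = 19.77 ft.
Hydraulic radius R = A/P = 41.88/19.77 = 2.118 ft.
Rearranging Manning's equation: n = (1.486/Q) A R^(2/3) S^(1/2) = (1.486/78.9) × 41.88 × 2.118^(2/3) × √0.00034 = 0.024.

n = 0.024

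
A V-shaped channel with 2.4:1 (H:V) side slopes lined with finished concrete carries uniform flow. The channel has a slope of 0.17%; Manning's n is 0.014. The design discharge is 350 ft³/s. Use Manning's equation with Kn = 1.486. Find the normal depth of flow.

Manning's equation rearranged: A R^(2/3) = nQ / (1.486·√S) = 0.014 × 350 / (1.486 × √0.0017) = 79.97.
Try y = 5.07 ft: A R^(2/3) = 108.7 — too large.
Try y = 4.52 ft: A R^(2/3) = 80.05 — close enough.

y_n = 4.52 ft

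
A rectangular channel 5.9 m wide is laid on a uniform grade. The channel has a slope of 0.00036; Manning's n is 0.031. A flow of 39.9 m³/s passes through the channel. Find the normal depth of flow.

y_n = 6.83 m

Manning's equation rearranged: A R^(2/3) = nQ / (1·√S) = 0.031 × 39.9 / (√0.00036) = 65.19.
Try y = 4.85 m: A R^(2/3) = 42.88 — low.
Try y = 7.7 m: A R^(2/3) = 75.28 — high.
Try y = 6.83 m: A R^(2/3) = 65.24 — matches.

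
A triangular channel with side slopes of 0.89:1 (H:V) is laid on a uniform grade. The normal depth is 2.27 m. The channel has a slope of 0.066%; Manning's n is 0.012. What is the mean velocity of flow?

For a triangular section with side slope z = 0.89: A = zy² = 0.89×2.27² = 4.586 m²; P = 2y√(1+z²) = 2×2.27×1.339 = 6.078 m.
Hydraulic radius R = A/P = 4.586/6.078 = 0.7546 m.
From Manning's equation, V = (1/n) R^(2/3) S^(1/2) = (1/0.012) × 0.7546^(2/3) × 0.00066^(1/2) = 1.77 m/s.

V = 1.77 m/s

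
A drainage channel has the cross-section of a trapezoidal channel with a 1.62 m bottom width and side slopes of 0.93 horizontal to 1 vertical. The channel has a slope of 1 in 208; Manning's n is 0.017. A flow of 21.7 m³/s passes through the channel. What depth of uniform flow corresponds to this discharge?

y_n = 1.76 m

Manning's equation rearranged: A R^(2/3) = nQ / (1·√S) = 0.017 × 21.7 / (√0.004808) = 5.32.
Try y = 1.45 m: A R^(2/3) = 3.62 — too small.
Try y = 1.76 m: A R^(2/3) = 5.311 — close enough.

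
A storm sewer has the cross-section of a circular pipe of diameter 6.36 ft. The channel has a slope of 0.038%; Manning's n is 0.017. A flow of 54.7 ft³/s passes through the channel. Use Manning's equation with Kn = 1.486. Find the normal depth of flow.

Manning's equation rearranged: A R^(2/3) = nQ / (1.486·√S) = 0.017 × 54.7 / (1.486 × √0.00038) = 32.1.
Trying y = 3.57 ft: A R^(2/3) = 26.19 — short.
Trying y = 5.1 ft: A R^(2/3) = 42.4 — over.
Trying y = 4.08 ft: A R^(2/3) = 32.12 — matches.

y_n = 4.08 ft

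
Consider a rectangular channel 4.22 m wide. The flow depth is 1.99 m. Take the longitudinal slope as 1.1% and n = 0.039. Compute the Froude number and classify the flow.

subcritical

Flow area A = b·y = 4.22 × 1.99 = 8.398 m². Wetted perimeter P = b + 2y = 4.22 + 2×1.99 = 8.2 m.
Hydraulic radius R = A/P = 8.398/8.2 = 1.024 m.
V = (1/n) R^(2/3) √S = (1/0.039) × 1.024^(2/3) × √0.011 = 2.732 m/s. Hydraulic depth D_h = A/T = 8.398/4.22 = 1.99 m.
Froude number Fr = V/√(g·D_h) = 2.732/√(9.81×1.99) = 0.618, which is less than 1, so the flow is subcritical.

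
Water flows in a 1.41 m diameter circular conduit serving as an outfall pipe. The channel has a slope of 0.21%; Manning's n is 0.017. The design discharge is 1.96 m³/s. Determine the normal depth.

Manning's equation rearranged: A R^(2/3) = nQ / (1·√S) = 0.017 × 1.96 / (√0.0021) = 0.7271.
At y = 1.31 m: A R^(2/3) = 0.8377 — high.
At y = 0.782 m: A R^(2/3) = 0.4626 — low.
At y = 1.08 m: A R^(2/3) = 0.7277 — ≈ 0.7271.

y_n = 1.08 m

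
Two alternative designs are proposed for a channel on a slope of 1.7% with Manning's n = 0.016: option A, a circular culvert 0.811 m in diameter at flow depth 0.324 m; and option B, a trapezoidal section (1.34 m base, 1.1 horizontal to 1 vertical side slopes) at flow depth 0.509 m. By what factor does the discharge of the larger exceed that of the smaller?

7.84

Channel A: For a circular section of diameter D = 0.811 m at depth y = 0.324 m, the central angle is θ = 2 arccos(1 − 2y/D) = 2.737 rad. Then A = (D²/8)(θ − sin θ) = 0.1926 m² and P = Dθ/2 = 1.11 m. Hydraulic radius R = A/P = 0.1926/1.11 = 0.1736 m. Q_A = (1/0.016)·0.1926·0.1736^(2/3)·√0.017 = 0.4885 m³/s.
Channel B: With bottom width b = 1.34 m and side slope z = 1.1: A = (b + zy)y = (1.34 + 1.1×0.509)×0.509 = 0.967 m²; P = b + 2y√(1+z²) = 1.34 + 2×0.509×1.487 = 2.853 m. Hydraulic radius R = A/P = 0.967/2.853 = 0.3389 m. Q_B = (1/0.016)·0.967·0.3389^(2/3)·√0.017 = 3.831 m³/s.
The larger discharge is 3.831 m³/s and the smaller is 0.4885 m³/s; the ratio is 7.84.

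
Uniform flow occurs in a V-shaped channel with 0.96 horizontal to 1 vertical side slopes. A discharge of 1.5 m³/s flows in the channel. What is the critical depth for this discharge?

At critical depth, Q² T / (g A³) = 1, i.e. A³/T = Q²/g = 1.5²/9.81 = 0.2294.
At y = 0.709 m: A³/T = 0.08256 — low.
At y = 1.09 m: A³/T = 0.709 — high.
At y = 0.87 m: A³/T = 0.2297 — ≈ 0.2294.

y_c = 0.87 m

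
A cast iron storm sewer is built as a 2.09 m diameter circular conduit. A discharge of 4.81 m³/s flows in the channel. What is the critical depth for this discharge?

At critical depth, Q² T / (g A³) = 1, i.e. A³/T = Q²/g = 4.81²/9.81 = 2.358.
Try y = 0.778 m: A³/T = 0.7794 — low.
Try y = 1.29 m: A³/T = 5.404 — high.
Try y = 1.04 m: A³/T = 2.371 — ≈ 2.358.

y_c = 1.04 m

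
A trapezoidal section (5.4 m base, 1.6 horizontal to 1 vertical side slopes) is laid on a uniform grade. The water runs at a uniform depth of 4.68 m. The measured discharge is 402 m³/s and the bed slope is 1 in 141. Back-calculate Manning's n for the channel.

n = 0.024

With bottom width b = 5.4 m and side slope z = 1.6: A = (b + zy)y = (5.4 + 1.6×4.68)×4.68 = 60.32 m²; P = b + 2y√(1+z²) = 5.4 + 2×4.68×1.887 = 23.06 m.
Hydraulic radius R = A/P = 60.32/23.06 = 2.616 m.
Rearranging Manning's equation: n = (1/Q) A R^(2/3) S^(1/2) = (1/402) × 60.32 × 2.616^(2/3) × √0.007092 = 0.024.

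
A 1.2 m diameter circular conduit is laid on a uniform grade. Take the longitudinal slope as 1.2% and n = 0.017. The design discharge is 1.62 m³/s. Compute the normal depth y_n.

y_n = 0.597 m

Manning's equation rearranged: A R^(2/3) = nQ / (1·√S) = 0.017 × 1.62 / (√0.012) = 0.2514.
Try y = 0.46 m: A R^(2/3) = 0.1579 — low.
Try y = 0.749 m: A R^(2/3) = 0.3614 — high.
Try y = 0.597 m: A R^(2/3) = 0.2513 — ≈ 0.2514.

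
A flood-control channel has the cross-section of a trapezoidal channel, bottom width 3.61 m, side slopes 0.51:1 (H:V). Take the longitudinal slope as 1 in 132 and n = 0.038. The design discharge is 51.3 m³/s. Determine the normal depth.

Manning's equation rearranged: A R^(2/3) = nQ / (1·√S) = 0.038 × 51.3 / (√0.007576) = 22.4.
Trying y = 2.75 m: A R^(2/3) = 17.32 — short.
Trying y = 3.88 m: A R^(2/3) = 31.61 — over.
Trying y = 3.19 m: A R^(2/3) = 22.38 — close enough.

y_n = 3.19 m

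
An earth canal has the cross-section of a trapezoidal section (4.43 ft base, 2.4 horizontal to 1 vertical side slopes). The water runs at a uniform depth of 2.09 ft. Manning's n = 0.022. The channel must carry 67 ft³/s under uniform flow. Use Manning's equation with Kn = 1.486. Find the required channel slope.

S = 0.0018

With bottom width b = 4.43 ft and side slope z = 2.4: A = (b + zy)y = (4.43 + 2.4×2.09)×2.09 = 19.74 ft²; P = b + 2y√(1+z²) = 4.43 + 2×2.09×2.6 = 15.3 ft.
Hydraulic radius R = A/P = 19.74/15.3 = 1.291 ft.
From Manning's equation, S = [nQ / (1.486 A R^(2/3))]² = [0.022 × 67 / (1.486 × 19.74 × 1.291^(2/3))]² = 0.0018.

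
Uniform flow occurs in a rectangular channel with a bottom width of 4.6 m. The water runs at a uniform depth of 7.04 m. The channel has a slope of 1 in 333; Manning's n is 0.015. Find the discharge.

Q = 171 m³/s

Flow area A = b·y = 4.6 × 7.04 = 32.38 m². Wetted perimeter P = b + 2y = 4.6 + 2×7.04 = 18.68 m.
Hydraulic radius R = A/P = 32.38/18.68 = 1.734 m.
Manning's equation: Q = (1/n) A R^(2/3) S^(1/2) = (1/0.015) × 32.38 × 1.734^(2/3) × 0.003003^(1/2) = 171 m³/s.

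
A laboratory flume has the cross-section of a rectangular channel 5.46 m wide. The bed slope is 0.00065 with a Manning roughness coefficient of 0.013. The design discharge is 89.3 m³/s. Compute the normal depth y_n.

y_n = 5.57 m

Manning's equation rearranged: A R^(2/3) = nQ / (1·√S) = 0.013 × 89.3 / (√0.00065) = 45.53.
Try y = 4.45 m: A R^(2/3) = 34.5 — low.
Try y = 6.29 m: A R^(2/3) = 52.75 — high.
Try y = 5.57 m: A R^(2/3) = 45.53 — ≈ 45.53.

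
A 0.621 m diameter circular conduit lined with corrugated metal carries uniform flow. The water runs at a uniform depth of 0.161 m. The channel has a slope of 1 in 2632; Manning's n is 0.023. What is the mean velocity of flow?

For a circular section of diameter D = 0.621 m at depth y = 0.161 m, the central angle is θ = 2 arccos(1 − 2y/D) = 2.137 rad. Then A = (D²/8)(θ − sin θ) = 0.06232 m² and P = Dθ/2 = 0.6635 m.
Hydraulic radius R = A/P = 0.06232/0.6635 = 0.09393 m.
From Manning's equation, V = (1/n) R^(2/3) S^(1/2) = (1/0.023) × 0.09393^(2/3) × 0.0003799^(1/2) = 0.175 m/s.

V = 0.175 m/s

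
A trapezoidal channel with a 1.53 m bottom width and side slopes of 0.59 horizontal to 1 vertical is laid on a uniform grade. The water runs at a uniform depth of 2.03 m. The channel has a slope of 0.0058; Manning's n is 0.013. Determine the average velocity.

V = 5.41 m/s

With bottom width b = 1.53 m and side slope z = 0.59: A = (b + zy)y = (1.53 + 0.59×2.03)×2.03 = 5.537 m²; P = b + 2y√(1+z²) = 1.53 + 2×2.03×1.161 = 6.244 m.
Hydraulic radius R = A/P = 5.537/6.244 = 0.8868 m.
From Manning's equation, V = (1/n) R^(2/3) S^(1/2) = (1/0.013) × 0.8868^(2/3) × 0.0058^(1/2) = 5.41 m/s.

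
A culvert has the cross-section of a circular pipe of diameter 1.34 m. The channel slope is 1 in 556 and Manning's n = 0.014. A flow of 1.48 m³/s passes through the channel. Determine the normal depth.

Manning's equation rearranged: A R^(2/3) = nQ / (1·√S) = 0.014 × 1.48 / (√0.001799) = 0.4886.
Trying y = 0.935 m: A R^(2/3) = 0.5671 — too large.
Trying y = 0.663 m: A R^(2/3) = 0.3341 — too small.
Trying y = 0.84 m: A R^(2/3) = 0.4881 — ≈ 0.4886.

y_n = 0.84 m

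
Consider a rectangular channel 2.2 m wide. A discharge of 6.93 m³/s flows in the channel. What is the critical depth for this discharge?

y_c = 1 m

For a rectangular channel, critical depth y_c = (q²/g)^(1/3) where q = Q/b = 6.93/2.2 = 3.15 m²/s.
So y_c = (3.15²/9.81)^(1/3) = 1 m.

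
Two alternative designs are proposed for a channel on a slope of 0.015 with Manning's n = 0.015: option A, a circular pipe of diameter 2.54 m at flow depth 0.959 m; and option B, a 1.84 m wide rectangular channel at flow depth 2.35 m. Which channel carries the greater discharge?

channel B

Channel A: For a circular section of diameter D = 2.54 m at depth y = 0.959 m, the central angle is θ = 2 arccos(1 − 2y/D) = 2.647 rad. Then A = (D²/8)(θ − sin θ) = 1.752 m² and P = Dθ/2 = 3.361 m. Hydraulic radius R = A/P = 1.752/3.361 = 0.5211 m. Q_A = (1/0.015)·1.752·0.5211^(2/3)·√0.015 = 9.261 m³/s.
Channel B: Flow area A = b·y = 1.84 × 2.35 = 4.324 m². Wetted perimeter P = b + 2y = 1.84 + 2×2.35 = 6.54 m. Hydraulic radius R = A/P = 4.324/6.54 = 0.6612 m. Q_B = (1/0.015)·4.324·0.6612^(2/3)·√0.015 = 26.79 m³/s.
Q_A = 9.261 m³/s vs Q_B = 26.79 m³/s, so channel B carries more.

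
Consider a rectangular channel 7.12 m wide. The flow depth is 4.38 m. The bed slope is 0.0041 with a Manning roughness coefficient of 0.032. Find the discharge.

Q = 97.9 m³/s

Flow area A = b·y = 7.12 × 4.38 = 31.19 m². Wetted perimeter P = b + 2y = 7.12 + 2×4.38 = 15.88 m.
Hydraulic radius R = A/P = 31.19/15.88 = 1.964 m.
Manning's equation: Q = (1/n) A R^(2/3) S^(1/2) = (1/0.032) × 31.19 × 1.964^(2/3) × 0.0041^(1/2) = 97.9 m³/s.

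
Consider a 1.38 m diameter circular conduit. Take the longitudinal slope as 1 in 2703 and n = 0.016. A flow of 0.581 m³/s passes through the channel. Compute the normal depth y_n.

Manning's equation rearranged: A R^(2/3) = nQ / (1·√S) = 0.016 × 0.581 / (√0.00037) = 0.4833.
Try y = 0.925 m: A R^(2/3) = 0.5811 — high.
Try y = 0.66 m: A R^(2/3) = 0.3409 — low.
Try y = 0.816 m: A R^(2/3) = 0.4833 — matches.

y_n = 0.816 m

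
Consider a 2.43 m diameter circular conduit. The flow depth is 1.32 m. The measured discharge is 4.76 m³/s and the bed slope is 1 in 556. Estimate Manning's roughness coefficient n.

For a circular section of diameter D = 2.43 m at depth y = 1.32 m, the central angle is θ = 2 arccos(1 − 2y/D) = 3.315 rad. Then A = (D²/8)(θ − sin θ) = 2.574 m² and P = Dθ/2 = 4.027 m.
Hydraulic radius R = A/P = 2.574/4.027 = 0.6391 m.
Rearranging Manning's equation: n = (1/Q) A R^(2/3) S^(1/2) = (1/4.76) × 2.574 × 0.6391^(2/3) × √0.001799 = 0.017.

n = 0.017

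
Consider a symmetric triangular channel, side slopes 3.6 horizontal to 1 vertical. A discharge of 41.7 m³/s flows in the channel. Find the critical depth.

y_c = 1.94 m

At critical depth, Q² T / (g A³) = 1, i.e. A³/T = Q²/g = 41.7²/9.81 = 177.3.
At y = 2.22 m: A³/T = 349.4 — over.
At y = 1.54 m: A³/T = 56.13 — short.
At y = 1.94 m: A³/T = 178.1 — close enough.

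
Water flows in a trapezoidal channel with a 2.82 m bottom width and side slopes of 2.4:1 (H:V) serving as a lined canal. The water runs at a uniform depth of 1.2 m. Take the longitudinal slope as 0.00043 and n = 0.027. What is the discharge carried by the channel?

With bottom width b = 2.82 m and side slope z = 2.4: A = (b + zy)y = (2.82 + 2.4×1.2)×1.2 = 6.84 m²; P = b + 2y√(1+z²) = 2.82 + 2×1.2×2.6 = 9.06 m.
Hydraulic radius R = A/P = 6.84/9.06 = 0.755 m.
Manning's equation: Q = (1/n) A R^(2/3) S^(1/2) = (1/0.027) × 6.84 × 0.755^(2/3) × 0.00043^(1/2) = 4.36 m³/s.

Q = 4.36 m³/s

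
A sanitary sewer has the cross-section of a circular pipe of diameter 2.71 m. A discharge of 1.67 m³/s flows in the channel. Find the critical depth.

At critical depth, Q² T / (g A³) = 1, i.e. A³/T = Q²/g = 1.67²/9.81 = 0.2843.
At y = 0.709 m: A³/T = 0.7293 — too large.
At y = 0.458 m: A³/T = 0.1319 — too small.
At y = 0.557 m: A³/T = 0.2843 — matches.

y_c = 0.557 m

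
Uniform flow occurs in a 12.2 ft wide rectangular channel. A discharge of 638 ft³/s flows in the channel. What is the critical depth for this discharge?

For a rectangular channel, critical depth y_c = (q²/g)^(1/3) where q = Q/b = 638/12.2 = 52.3 ft²/s.
So y_c = (52.3²/32.2)^(1/3) = 4.4 ft.

y_c = 4.4 ft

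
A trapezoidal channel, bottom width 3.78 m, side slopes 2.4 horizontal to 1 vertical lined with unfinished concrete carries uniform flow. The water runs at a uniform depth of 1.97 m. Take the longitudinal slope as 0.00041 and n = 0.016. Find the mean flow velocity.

V = 1.43 m/s

With bottom width b = 3.78 m and side slope z = 2.4: A = (b + zy)y = (3.78 + 2.4×1.97)×1.97 = 16.76 m²; P = b + 2y√(1+z²) = 3.78 + 2×1.97×2.6 = 14.02 m.
Hydraulic radius R = A/P = 16.76/14.02 = 1.195 m.
From Manning's equation, V = (1/n) R^(2/3) S^(1/2) = (1/0.016) × 1.195^(2/3) × 0.00041^(1/2) = 1.43 m/s.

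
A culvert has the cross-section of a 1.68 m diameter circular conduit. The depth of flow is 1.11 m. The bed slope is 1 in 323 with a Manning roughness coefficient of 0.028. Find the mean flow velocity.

For a circular section of diameter D = 1.68 m at depth y = 1.11 m, the central angle is θ = 2 arccos(1 − 2y/D) = 3.796 rad. Then A = (D²/8)(θ − sin θ) = 1.554 m² and P = Dθ/2 = 3.189 m.
Hydraulic radius R = A/P = 1.554/3.189 = 0.4874 m.
From Manning's equation, V = (1/n) R^(2/3) S^(1/2) = (1/0.028) × 0.4874^(2/3) × 0.003096^(1/2) = 1.23 m/s.

V = 1.23 m/s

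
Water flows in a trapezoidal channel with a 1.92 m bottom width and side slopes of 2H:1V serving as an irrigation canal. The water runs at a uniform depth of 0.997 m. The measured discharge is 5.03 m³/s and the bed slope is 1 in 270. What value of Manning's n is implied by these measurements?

With bottom width b = 1.92 m and side slope z = 2: A = (b + zy)y = (1.92 + 2×0.997)×0.997 = 3.902 m²; P = b + 2y√(1+z²) = 1.92 + 2×0.997×2.236 = 6.379 m.
Hydraulic radius R = A/P = 3.902/6.379 = 0.6118 m.
Rearranging Manning's equation: n = (1/Q) A R^(2/3) S^(1/2) = (1/5.03) × 3.902 × 0.6118^(2/3) × √0.003704 = 0.034.

n = 0.034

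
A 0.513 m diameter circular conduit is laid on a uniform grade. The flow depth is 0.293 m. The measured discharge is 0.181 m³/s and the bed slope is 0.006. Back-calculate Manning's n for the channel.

For a circular section of diameter D = 0.513 m at depth y = 0.293 m, the central angle is θ = 2 arccos(1 − 2y/D) = 3.427 rad. Then A = (D²/8)(θ − sin θ) = 0.122 m² and P = Dθ/2 = 0.8791 m.
Hydraulic radius R = A/P = 0.122/0.8791 = 0.1388 m.
Rearranging Manning's equation: n = (1/Q) A R^(2/3) S^(1/2) = (1/0.181) × 0.122 × 0.1388^(2/3) × √0.006 = 0.014.

n = 0.014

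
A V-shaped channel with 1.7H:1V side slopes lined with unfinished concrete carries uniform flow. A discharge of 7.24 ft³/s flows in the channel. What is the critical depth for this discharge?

y_c = 1.02 ft

At critical depth, Q² T / (g A³) = 1, i.e. A³/T = Q²/g = 7.24²/32.2 = 1.628.
Trying y = 0.867 ft: A³/T = 0.7079 — low.
Trying y = 1.14 ft: A³/T = 2.782 — high.
Trying y = 1.02 ft: A³/T = 1.595 — ≈ 1.628.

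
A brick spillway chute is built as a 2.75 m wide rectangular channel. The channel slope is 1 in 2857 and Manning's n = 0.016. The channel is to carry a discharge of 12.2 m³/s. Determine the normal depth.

y_n = 3.77 m

Manning's equation rearranged: A R^(2/3) = nQ / (1·√S) = 0.016 × 12.2 / (√0.00035) = 10.43.
At y = 2.82 m: A R^(2/3) = 7.359 — too small.
At y = 4.53 m: A R^(2/3) = 12.91 — too large.
At y = 3.77 m: A R^(2/3) = 10.42 — matches.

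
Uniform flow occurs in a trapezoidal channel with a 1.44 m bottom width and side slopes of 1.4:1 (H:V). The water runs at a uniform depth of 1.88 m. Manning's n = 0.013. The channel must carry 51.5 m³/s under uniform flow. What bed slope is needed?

With bottom width b = 1.44 m and side slope z = 1.4: A = (b + zy)y = (1.44 + 1.4×1.88)×1.88 = 7.655 m²; P = b + 2y√(1+z²) = 1.44 + 2×1.88×1.72 = 7.909 m.
Hydraulic radius R = A/P = 7.655/7.909 = 0.9679 m.
From Manning's equation, S = [nQ / (1 A R^(2/3))]² = [0.013 × 51.5 / (1 × 7.655 × 0.9679^(2/3))]² = 0.00799.

S = 0.00799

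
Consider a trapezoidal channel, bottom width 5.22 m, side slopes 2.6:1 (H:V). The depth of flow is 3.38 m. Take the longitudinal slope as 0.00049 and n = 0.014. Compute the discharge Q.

With bottom width b = 5.22 m and side slope z = 2.6: A = (b + zy)y = (5.22 + 2.6×3.38)×3.38 = 47.35 m²; P = b + 2y√(1+z²) = 5.22 + 2×3.38×2.786 = 24.05 m.
Hydraulic radius R = A/P = 47.35/24.05 = 1.969 m.
Manning's equation: Q = (1/n) A R^(2/3) S^(1/2) = (1/0.014) × 47.35 × 1.969^(2/3) × 0.00049^(1/2) = 118 m³/s.

Q = 118 m³/s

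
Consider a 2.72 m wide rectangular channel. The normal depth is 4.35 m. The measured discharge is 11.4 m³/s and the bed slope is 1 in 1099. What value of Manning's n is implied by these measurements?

Flow area A = b·y = 2.72 × 4.35 = 11.83 m². Wetted perimeter P = b + 2y = 2.72 + 2×4.35 = 11.42 m.
Hydraulic radius R = A/P = 11.83/11.42 = 1.036 m.
Rearranging Manning's equation: n = (1/Q) A R^(2/3) S^(1/2) = (1/11.4) × 11.83 × 1.036^(2/3) × √0.0009099 = 0.0321.

n = 0.0321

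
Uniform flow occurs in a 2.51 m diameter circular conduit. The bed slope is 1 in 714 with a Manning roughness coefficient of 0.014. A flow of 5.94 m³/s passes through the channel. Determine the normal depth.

Manning's equation rearranged: A R^(2/3) = nQ / (1·√S) = 0.014 × 5.94 / (√0.001401) = 2.222.
At y = 1.2 m: A R^(2/3) = 1.679 — short.
At y = 1.61 m: A R^(2/3) = 2.691 — over.
At y = 1.42 m: A R^(2/3) = 2.223 — matches.

y_n = 1.42 m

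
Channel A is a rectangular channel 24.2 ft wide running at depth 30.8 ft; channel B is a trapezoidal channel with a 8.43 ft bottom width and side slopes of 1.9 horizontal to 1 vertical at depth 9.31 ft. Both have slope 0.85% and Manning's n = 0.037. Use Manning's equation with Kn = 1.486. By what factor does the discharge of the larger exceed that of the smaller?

4.42

Channel A: Flow area A = b·y = 24.2 × 30.8 = 745.4 ft². Wetted perimeter P = b + 2y = 24.2 + 2×30.8 = 85.8 ft. Hydraulic radius R = A/P = 745.4/85.8 = 8.687 ft. Q_A = (1.486/0.037)·745.4·8.687^(2/3)·√0.0085 = 11660 ft³/s.
Channel B: With bottom width b = 8.43 ft and side slope z = 1.9: A = (b + zy)y = (8.43 + 1.9×9.31)×9.31 = 243.2 ft²; P = b + 2y√(1+z²) = 8.43 + 2×9.31×2.147 = 48.41 ft. Hydraulic radius R = A/P = 243.2/48.41 = 5.023 ft. Q_B = (1.486/0.037)·243.2·5.023^(2/3)·√0.0085 = 2641 ft³/s.
The larger discharge is 11660 ft³/s and the smaller is 2641 ft³/s; the ratio is 4.42.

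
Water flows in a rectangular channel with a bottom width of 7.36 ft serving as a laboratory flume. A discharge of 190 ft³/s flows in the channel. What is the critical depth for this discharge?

For a rectangular channel, critical depth y_c = (q²/g)^(1/3) where q = Q/b = 190/7.36 = 25.82 ft²/s.
So y_c = (25.82²/32.2)^(1/3) = 2.75 ft.

y_c = 2.75 ft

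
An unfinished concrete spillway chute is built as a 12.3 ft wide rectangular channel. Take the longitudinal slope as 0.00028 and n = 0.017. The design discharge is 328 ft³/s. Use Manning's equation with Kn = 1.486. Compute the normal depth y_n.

Manning's equation rearranged: A R^(2/3) = nQ / (1.486·√S) = 0.017 × 328 / (1.486 × √0.00028) = 224.2.
Try y = 8.72 ft: A R^(2/3) = 252.2 — over.
Try y = 7.96 ft: A R^(2/3) = 224.4 — close enough.

y_n = 7.96 ft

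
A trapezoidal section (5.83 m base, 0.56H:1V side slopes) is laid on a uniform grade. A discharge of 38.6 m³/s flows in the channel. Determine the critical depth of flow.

At critical depth, Q² T / (g A³) = 1, i.e. A³/T = Q²/g = 38.6²/9.81 = 151.9.
Trying y = 1.77 m: A³/T = 225.3 — too large.
Trying y = 1.06 m: A³/T = 44.99 — too small.
Trying y = 1.56 m: A³/T = 150.9 — close enough.

y_c = 1.56 m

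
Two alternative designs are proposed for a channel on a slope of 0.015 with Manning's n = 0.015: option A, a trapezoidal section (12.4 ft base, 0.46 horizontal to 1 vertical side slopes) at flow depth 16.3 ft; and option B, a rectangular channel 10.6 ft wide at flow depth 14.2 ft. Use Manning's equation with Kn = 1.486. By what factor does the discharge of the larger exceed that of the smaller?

3.12

Channel A: With bottom width b = 12.4 ft and side slope z = 0.46: A = (b + zy)y = (12.4 + 0.46×16.3)×16.3 = 324.3 ft²; P = b + 2y√(1+z²) = 12.4 + 2×16.3×1.101 = 48.28 ft. Hydraulic radius R = A/P = 324.3/48.28 = 6.717 ft. Q_A = (1.486/0.015)·324.3·6.717^(2/3)·√0.015 = 14010 ft³/s.
Channel B: Flow area A = b·y = 10.6 × 14.2 = 150.5 ft². Wetted perimeter P = b + 2y = 10.6 + 2×14.2 = 39 ft. Hydraulic radius R = A/P = 150.5/39 = 3.859 ft. Q_B = (1.486/0.015)·150.5·3.859^(2/3)·√0.015 = 4494 ft³/s.
The larger discharge is 14010 ft³/s and the smaller is 4494 ft³/s; the ratio is 3.12.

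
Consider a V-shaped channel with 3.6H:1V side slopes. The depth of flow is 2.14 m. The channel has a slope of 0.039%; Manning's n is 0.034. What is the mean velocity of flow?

For a triangular section with side slope z = 3.6: A = zy² = 3.6×2.14² = 16.49 m²; P = 2y√(1+z²) = 2×2.14×3.736 = 15.99 m.
Hydraulic radius R = A/P = 16.49/15.99 = 1.031 m.
From Manning's equation, V = (1/n) R^(2/3) S^(1/2) = (1/0.034) × 1.031^(2/3) × 0.00039^(1/2) = 0.593 m/s.

V = 0.593 m/s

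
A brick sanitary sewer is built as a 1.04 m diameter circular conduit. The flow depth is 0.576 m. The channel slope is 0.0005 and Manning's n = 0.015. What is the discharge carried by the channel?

For a circular section of diameter D = 1.04 m at depth y = 0.576 m, the central angle is θ = 2 arccos(1 − 2y/D) = 3.357 rad. Then A = (D²/8)(θ − sin θ) = 0.4829 m² and P = Dθ/2 = 1.746 m.
Hydraulic radius R = A/P = 0.4829/1.746 = 0.2766 m.
Manning's equation: Q = (1/n) A R^(2/3) S^(1/2) = (1/0.015) × 0.4829 × 0.2766^(2/3) × 0.0005^(1/2) = 0.306 m³/s.

Q = 0.306 m³/s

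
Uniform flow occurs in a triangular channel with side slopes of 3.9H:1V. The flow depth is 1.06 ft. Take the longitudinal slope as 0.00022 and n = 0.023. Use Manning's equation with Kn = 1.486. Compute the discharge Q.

For a triangular section with side slope z = 3.9: A = zy² = 3.9×1.06² = 4.382 ft²; P = 2y√(1+z²) = 2×1.06×4.026 = 8.535 ft.
Hydraulic radius R = A/P = 4.382/8.535 = 0.5134 ft.
Manning's equation: Q = (1.486/n) A R^(2/3) S^(1/2) = (1.486/0.023) × 4.382 × 0.5134^(2/3) × 0.00022^(1/2) = 2.69 ft³/s.

Q = 2.69 ft³/s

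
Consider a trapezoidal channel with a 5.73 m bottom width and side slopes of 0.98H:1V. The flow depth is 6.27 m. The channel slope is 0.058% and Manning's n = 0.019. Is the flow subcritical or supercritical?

With bottom width b = 5.73 m and side slope z = 0.98: A = (b + zy)y = (5.73 + 0.98×6.27)×6.27 = 74.45 m²; P = b + 2y√(1+z²) = 5.73 + 2×6.27×1.4 = 23.29 m.
Hydraulic radius R = A/P = 74.45/23.29 = 3.197 m.
V = (1/n) R^(2/3) √S = (1/0.019) × 3.197^(2/3) × √0.00058 = 2.751 m/s. Hydraulic depth D_h = A/T = 74.45/18.02 = 4.132 m.
Froude number Fr = V/√(g·D_h) = 2.751/√(9.81×4.132) = 0.432, which is less than 1, so the flow is subcritical.

subcritical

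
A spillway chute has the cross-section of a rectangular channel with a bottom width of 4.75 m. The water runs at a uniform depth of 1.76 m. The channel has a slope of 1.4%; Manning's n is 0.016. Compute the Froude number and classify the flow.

Flow area A = b·y = 4.75 × 1.76 = 8.36 m². Wetted perimeter P = b + 2y = 4.75 + 2×1.76 = 8.27 m.
Hydraulic radius R = A/P = 8.36/8.27 = 1.011 m.
V = (1/n) R^(2/3) √S = (1/0.016) × 1.011^(2/3) × √0.014 = 7.449 m/s. Hydraulic depth D_h = A/T = 8.36/4.75 = 1.76 m.
Froude number Fr = V/√(g·D_h) = 7.449/√(9.81×1.76) = 1.79, which is greater than 1, so the flow is supercritical.

supercritical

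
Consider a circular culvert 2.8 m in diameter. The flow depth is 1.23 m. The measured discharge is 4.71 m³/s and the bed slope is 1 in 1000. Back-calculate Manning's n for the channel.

n = 0.013

For a circular section of diameter D = 2.8 m at depth y = 1.23 m, the central angle is θ = 2 arccos(1 − 2y/D) = 2.898 rad. Then A = (D²/8)(θ − sin θ) = 2.604 m² and P = Dθ/2 = 4.057 m.
Hydraulic radius R = A/P = 2.604/4.057 = 0.6418 m.
Rearranging Manning's equation: n = (1/Q) A R^(2/3) S^(1/2) = (1/4.71) × 2.604 × 0.6418^(2/3) × √0.001 = 0.013.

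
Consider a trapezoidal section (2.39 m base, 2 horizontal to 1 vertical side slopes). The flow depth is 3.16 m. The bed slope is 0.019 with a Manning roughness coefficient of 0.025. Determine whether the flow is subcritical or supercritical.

supercritical

With bottom width b = 2.39 m and side slope z = 2: A = (b + zy)y = (2.39 + 2×3.16)×3.16 = 27.52 m²; P = b + 2y√(1+z²) = 2.39 + 2×3.16×2.236 = 16.52 m.
Hydraulic radius R = A/P = 27.52/16.52 = 1.666 m.
V = (1/n) R^(2/3) √S = (1/0.025) × 1.666^(2/3) × √0.019 = 7.748 m/s. Hydraulic depth D_h = A/T = 27.52/15.03 = 1.831 m.
Froude number Fr = V/√(g·D_h) = 7.748/√(9.81×1.831) = 1.83, which is greater than 1, so the flow is supercritical.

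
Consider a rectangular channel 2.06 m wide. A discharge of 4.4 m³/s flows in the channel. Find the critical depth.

y_c = 0.775 m

For a rectangular channel, critical depth y_c = (q²/g)^(1/3) where q = Q/b = 4.4/2.06 = 2.136 m²/s.
So y_c = (2.136²/9.81)^(1/3) = 0.775 m.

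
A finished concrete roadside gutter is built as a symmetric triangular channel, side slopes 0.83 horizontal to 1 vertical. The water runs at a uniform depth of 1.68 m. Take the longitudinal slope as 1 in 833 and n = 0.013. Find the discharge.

For a triangular section with side slope z = 0.83: A = zy² = 0.83×1.68² = 2.343 m²; P = 2y√(1+z²) = 2×1.68×1.3 = 4.367 m.
Hydraulic radius R = A/P = 2.343/4.367 = 0.5365 m.
Manning's equation: Q = (1/n) A R^(2/3) S^(1/2) = (1/0.013) × 2.343 × 0.5365^(2/3) × 0.0012^(1/2) = 4.12 m³/s.

Q = 4.12 m³/s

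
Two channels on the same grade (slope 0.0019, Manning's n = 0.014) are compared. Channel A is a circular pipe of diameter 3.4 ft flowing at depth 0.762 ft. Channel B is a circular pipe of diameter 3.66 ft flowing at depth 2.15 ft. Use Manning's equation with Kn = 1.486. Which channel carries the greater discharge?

Channel A: For a circular section of diameter D = 3.4 ft at depth y = 0.762 ft, the central angle is θ = 2 arccos(1 − 2y/D) = 1.973 rad. Then A = (D²/8)(θ − sin θ) = 1.521 ft² and P = Dθ/2 = 3.353 ft. Hydraulic radius R = A/P = 1.521/3.353 = 0.4534 ft. Q_A = (1.486/0.014)·1.521·0.4534^(2/3)·√0.0019 = 4.152 ft³/s.
Channel B: For a circular section of diameter D = 3.66 ft at depth y = 2.15 ft, the central angle is θ = 2 arccos(1 − 2y/D) = 3.493 rad. Then A = (D²/8)(θ − sin θ) = 6.426 ft² and P = Dθ/2 = 6.392 ft. Hydraulic radius R = A/P = 6.426/6.392 = 1.005 ft. Q_B = (1.486/0.014)·6.426·1.005^(2/3)·√0.0019 = 29.83 ft³/s.
Q_A = 4.152 ft³/s vs Q_B = 29.83 ft³/s, so channel B carries more.

channel B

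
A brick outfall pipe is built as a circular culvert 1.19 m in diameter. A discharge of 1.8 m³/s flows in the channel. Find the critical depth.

y_c = 0.739 m

At critical depth, Q² T / (g A³) = 1, i.e. A³/T = Q²/g = 1.8²/9.81 = 0.3303.
At y = 0.881 m: A³/T = 0.6594 — too large.
At y = 0.653 m: A³/T = 0.2062 — too small.
At y = 0.739 m: A³/T = 0.3311 — matches.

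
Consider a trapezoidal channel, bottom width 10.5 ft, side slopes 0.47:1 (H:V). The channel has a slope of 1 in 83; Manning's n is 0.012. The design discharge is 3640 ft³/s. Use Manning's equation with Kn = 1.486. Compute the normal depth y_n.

y_n = 7.63 ft

Manning's equation rearranged: A R^(2/3) = nQ / (1.486·√S) = 0.012 × 3640 / (1.486 × √0.01205) = 267.8.
At y = 9.61 ft: A R^(2/3) = 396.1 — too large.
At y = 5.42 ft: A R^(2/3) = 151.8 — too small.
At y = 7.63 ft: A R^(2/3) = 267.6 — close enough.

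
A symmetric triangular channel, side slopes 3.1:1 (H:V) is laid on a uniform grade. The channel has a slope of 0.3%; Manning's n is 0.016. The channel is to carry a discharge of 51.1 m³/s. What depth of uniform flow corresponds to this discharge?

y_n = 2.17 m

Manning's equation rearranged: A R^(2/3) = nQ / (1·√S) = 0.016 × 51.1 / (√0.003) = 14.93.
Trying y = 2.58 m: A R^(2/3) = 23.66 — too large.
Trying y = 2.17 m: A R^(2/3) = 14.91 — close enough.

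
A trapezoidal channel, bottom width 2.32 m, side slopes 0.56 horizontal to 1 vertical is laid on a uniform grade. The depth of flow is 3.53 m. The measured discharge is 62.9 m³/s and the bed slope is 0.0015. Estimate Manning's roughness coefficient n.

With bottom width b = 2.32 m and side slope z = 0.56: A = (b + zy)y = (2.32 + 0.56×3.53)×3.53 = 15.17 m²; P = b + 2y√(1+z²) = 2.32 + 2×3.53×1.146 = 10.41 m.
Hydraulic radius R = A/P = 15.17/10.41 = 1.457 m.
Rearranging Manning's equation: n = (1/Q) A R^(2/3) S^(1/2) = (1/62.9) × 15.17 × 1.457^(2/3) × √0.0015 = 0.012.

n = 0.012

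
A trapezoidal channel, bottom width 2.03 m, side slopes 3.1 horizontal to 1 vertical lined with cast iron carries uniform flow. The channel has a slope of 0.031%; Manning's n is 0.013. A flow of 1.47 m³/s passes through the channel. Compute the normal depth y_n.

y_n = 0.559 m

Manning's equation rearranged: A R^(2/3) = nQ / (1·√S) = 0.013 × 1.47 / (√0.00031) = 1.085.
At y = 0.651 m: A R^(2/3) = 1.479 — high.
At y = 0.384 m: A R^(2/3) = 0.5203 — low.
At y = 0.559 m: A R^(2/3) = 1.086 — ≈ 1.085.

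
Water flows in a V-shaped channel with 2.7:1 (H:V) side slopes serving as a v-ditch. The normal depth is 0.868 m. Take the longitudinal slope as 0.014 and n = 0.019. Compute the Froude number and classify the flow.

For a triangular section with side slope z = 2.7: A = zy² = 2.7×0.868² = 2.034 m²; P = 2y√(1+z²) = 2×0.868×2.879 = 4.998 m.
Hydraulic radius R = A/P = 2.034/4.998 = 0.407 m.
V = (1/n) R^(2/3) √S = (1/0.019) × 0.407^(2/3) × √0.014 = 3.42 m/s. Hydraulic depth D_h = A/T = 2.034/4.687 = 0.434 m.
Froude number Fr = V/√(g·D_h) = 3.42/√(9.81×0.434) = 1.66, which is greater than 1, so the flow is supercritical.

supercritical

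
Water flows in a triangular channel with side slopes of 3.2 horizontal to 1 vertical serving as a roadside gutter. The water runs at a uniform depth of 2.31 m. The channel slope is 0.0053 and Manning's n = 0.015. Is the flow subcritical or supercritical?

supercritical

For a triangular section with side slope z = 3.2: A = zy² = 3.2×2.31² = 17.08 m²; P = 2y√(1+z²) = 2×2.31×3.353 = 15.49 m.
Hydraulic radius R = A/P = 17.08/15.49 = 1.102 m.
V = (1/n) R^(2/3) √S = (1/0.015) × 1.102^(2/3) × √0.0053 = 5.179 m/s. Hydraulic depth D_h = A/T = 17.08/14.78 = 1.155 m.
Froude number Fr = V/√(g·D_h) = 5.179/√(9.81×1.155) = 1.54, which is greater than 1, so the flow is supercritical.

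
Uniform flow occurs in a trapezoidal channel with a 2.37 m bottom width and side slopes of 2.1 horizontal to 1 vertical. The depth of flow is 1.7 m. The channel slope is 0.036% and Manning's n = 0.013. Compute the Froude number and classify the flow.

subcritical

With bottom width b = 2.37 m and side slope z = 2.1: A = (b + zy)y = (2.37 + 2.1×1.7)×1.7 = 10.1 m²; P = b + 2y√(1+z²) = 2.37 + 2×1.7×2.326 = 10.28 m.
Hydraulic radius R = A/P = 10.1/10.28 = 0.9825 m.
V = (1/n) R^(2/3) √S = (1/0.013) × 0.9825^(2/3) × √0.00036 = 1.442 m/s. Hydraulic depth D_h = A/T = 10.1/9.51 = 1.062 m.
Froude number Fr = V/√(g·D_h) = 1.442/√(9.81×1.062) = 0.447, which is less than 1, so the flow is subcritical.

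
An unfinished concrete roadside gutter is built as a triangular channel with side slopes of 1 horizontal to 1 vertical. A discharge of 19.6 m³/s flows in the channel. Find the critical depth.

At critical depth, Q² T / (g A³) = 1, i.e. A³/T = Q²/g = 19.6²/9.81 = 39.16.
Try y = 1.85 m: A³/T = 10.83 — too small.
Try y = 2.39 m: A³/T = 38.99 — ≈ 39.16.

y_c = 2.39 m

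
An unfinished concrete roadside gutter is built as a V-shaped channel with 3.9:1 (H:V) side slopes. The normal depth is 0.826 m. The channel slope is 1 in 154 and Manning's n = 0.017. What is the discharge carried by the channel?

Q = 6.85 m³/s

For a triangular section with side slope z = 3.9: A = zy² = 3.9×0.826² = 2.661 m²; P = 2y√(1+z²) = 2×0.826×4.026 = 6.651 m.
Hydraulic radius R = A/P = 2.661/6.651 = 0.4001 m.
Manning's equation: Q = (1/n) A R^(2/3) S^(1/2) = (1/0.017) × 2.661 × 0.4001^(2/3) × 0.006494^(1/2) = 6.85 m³/s.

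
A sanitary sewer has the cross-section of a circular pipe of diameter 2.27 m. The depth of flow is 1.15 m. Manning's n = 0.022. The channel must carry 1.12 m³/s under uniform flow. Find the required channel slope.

For a circular section of diameter D = 2.27 m at depth y = 1.15 m, the central angle is θ = 2 arccos(1 − 2y/D) = 3.168 rad. Then A = (D²/8)(θ − sin θ) = 2.058 m² and P = Dθ/2 = 3.596 m.
Hydraulic radius R = A/P = 2.058/3.596 = 0.5722 m.
From Manning's equation, S = [nQ / (1 A R^(2/3))]² = [0.022 × 1.12 / (1 × 2.058 × 0.5722^(2/3))]² = 0.000302.

S = 0.000302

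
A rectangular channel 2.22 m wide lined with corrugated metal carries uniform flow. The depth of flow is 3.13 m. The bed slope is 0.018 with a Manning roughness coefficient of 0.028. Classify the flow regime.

Flow area A = b·y = 2.22 × 3.13 = 6.949 m². Wetted perimeter P = b + 2y = 2.22 + 2×3.13 = 8.48 m.
Hydraulic radius R = A/P = 6.949/8.48 = 0.8194 m.
V = (1/n) R^(2/3) √S = (1/0.028) × 0.8194^(2/3) × √0.018 = 4.196 m/s. Hydraulic depth D_h = A/T = 6.949/2.22 = 3.13 m.
Froude number Fr = V/√(g·D_h) = 4.196/√(9.81×3.13) = 0.757, which is less than 1, so the flow is subcritical.

subcritical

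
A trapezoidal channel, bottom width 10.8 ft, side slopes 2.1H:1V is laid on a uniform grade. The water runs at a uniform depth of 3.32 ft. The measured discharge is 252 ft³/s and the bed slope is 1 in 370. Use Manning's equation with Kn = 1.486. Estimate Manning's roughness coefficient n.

n = 0.031

With bottom width b = 10.8 ft and side slope z = 2.1: A = (b + zy)y = (10.8 + 2.1×3.32)×3.32 = 59 ft²; P = b + 2y√(1+z²) = 10.8 + 2×3.32×2.326 = 26.24 ft.
Hydraulic radius R = A/P = 59/26.24 = 2.248 ft.
Rearranging Manning's equation: n = (1.486/Q) A R^(2/3) S^(1/2) = (1.486/252) × 59 × 2.248^(2/3) × √0.002703 = 0.031.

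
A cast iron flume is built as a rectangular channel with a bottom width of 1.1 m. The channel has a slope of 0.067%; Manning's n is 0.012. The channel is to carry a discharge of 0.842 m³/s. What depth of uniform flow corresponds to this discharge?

Manning's equation rearranged: A R^(2/3) = nQ / (1·√S) = 0.012 × 0.842 / (√0.00067) = 0.3904.
At y = 0.866 m: A R^(2/3) = 0.4607 — too large.
At y = 0.76 m: A R^(2/3) = 0.3904 — matches.

y_n = 0.76 m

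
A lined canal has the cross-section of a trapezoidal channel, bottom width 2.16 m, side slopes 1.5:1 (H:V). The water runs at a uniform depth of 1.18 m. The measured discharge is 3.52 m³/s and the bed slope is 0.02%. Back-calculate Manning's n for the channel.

n = 0.015

With bottom width b = 2.16 m and side slope z = 1.5: A = (b + zy)y = (2.16 + 1.5×1.18)×1.18 = 4.637 m²; P = b + 2y√(1+z²) = 2.16 + 2×1.18×1.803 = 6.415 m.
Hydraulic radius R = A/P = 4.637/6.415 = 0.723 m.
Rearranging Manning's equation: n = (1/Q) A R^(2/3) S^(1/2) = (1/3.52) × 4.637 × 0.723^(2/3) × √0.0002 = 0.015.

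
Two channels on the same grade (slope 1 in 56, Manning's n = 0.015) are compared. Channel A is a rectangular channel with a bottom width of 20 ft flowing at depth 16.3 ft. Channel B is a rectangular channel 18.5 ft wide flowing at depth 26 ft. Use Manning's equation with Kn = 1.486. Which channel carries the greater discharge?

channel B

Channel A: Flow area A = b·y = 20 × 16.3 = 326 ft². Wetted perimeter P = b + 2y = 20 + 2×16.3 = 52.6 ft. Hydraulic radius R = A/P = 326/52.6 = 6.198 ft. Q_A = (1.486/0.015)·326·6.198^(2/3)·√0.01786 = 14560 ft³/s.
Channel B: Flow area A = b·y = 18.5 × 26 = 481 ft². Wetted perimeter P = b + 2y = 18.5 + 2×26 = 70.5 ft. Hydraulic radius R = A/P = 481/70.5 = 6.823 ft. Q_B = (1.486/0.015)·481·6.823^(2/3)·√0.01786 = 22910 ft³/s.
Q_A = 14560 ft³/s vs Q_B = 22910 ft³/s, so channel B carries more.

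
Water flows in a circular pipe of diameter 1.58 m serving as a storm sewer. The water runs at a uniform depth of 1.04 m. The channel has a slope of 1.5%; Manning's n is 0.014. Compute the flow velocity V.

For a circular section of diameter D = 1.58 m at depth y = 1.04 m, the central angle is θ = 2 arccos(1 − 2y/D) = 3.786 rad. Then A = (D²/8)(θ − sin θ) = 1.369 m² and P = Dθ/2 = 2.991 m.
Hydraulic radius R = A/P = 1.369/2.991 = 0.4576 m.
From Manning's equation, V = (1/n) R^(2/3) S^(1/2) = (1/0.014) × 0.4576^(2/3) × 0.015^(1/2) = 5.2 m/s.

V = 5.2 m/s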